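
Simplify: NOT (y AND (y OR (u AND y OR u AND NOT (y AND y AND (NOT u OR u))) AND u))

NOT y

NOT (y AND (y OR (u AND y OR u AND NOT (y AND y AND (NOT u OR u))) AND u))
= NOT (y AND (y OR (u AND y OR u AND NOT (y AND y)) AND u))   — complement / identity
= NOT (y AND (y OR (u AND y OR u AND NOT y) AND u))   — idempotence
= NOT (y AND (y OR u AND u))   — distribution
= NOT (y AND (y OR u))   — idempotence
= NOT y   — absorption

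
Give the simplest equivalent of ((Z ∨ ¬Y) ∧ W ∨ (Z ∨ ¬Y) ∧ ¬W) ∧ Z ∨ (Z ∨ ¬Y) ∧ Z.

Z

((Z ∨ ¬Y) ∧ W ∨ (Z ∨ ¬Y) ∧ ¬W) ∧ Z ∨ (Z ∨ ¬Y) ∧ Z
= (Z ∨ ¬Y) ∧ Z ∨ (Z ∨ ¬Y) ∧ Z   (distribution)
= (Z ∨ ¬Y) ∧ Z   (idempotence)
= Z   (absorption)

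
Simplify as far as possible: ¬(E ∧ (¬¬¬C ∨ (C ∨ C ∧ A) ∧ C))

¬(E ∧ (¬¬¬C ∨ (C ∨ C ∧ A) ∧ C))
= ¬(E ∧ (¬¬¬C ∨ C ∧ C))   (absorption)
= ¬(E ∧ (¬¬¬C ∨ C))   (idempotence)
= ¬(E ∧ (¬C ∨ C))   (double negation)
= ¬E   (complement / identity)

¬E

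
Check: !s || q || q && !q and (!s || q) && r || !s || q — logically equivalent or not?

E1: !s || q || q && !q
    = !s || q   [complement / identity]
E2: (!s || q) && r || !s || q
    = !s || q   [absorption]
Both reduce to !s || q, so they are equivalent.

Yes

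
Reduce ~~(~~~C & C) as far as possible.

0

~~(~~~C & C)
= ~~(~C & C)   (double negation)
= ~C & C   (double negation)
= 0   (complement)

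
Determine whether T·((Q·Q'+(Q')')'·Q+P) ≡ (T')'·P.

Yes

E1: T·((Q·Q'+(Q')')'·Q+P)
    = T·(((Q')')'·Q+P)   — complement / identity
    = T·(Q'·Q+P)   — double negation
    = T·P   — complement / identity
E2: (T')'·P
    = T·P   — double negation
Both reduce to T·P, so they are equivalent.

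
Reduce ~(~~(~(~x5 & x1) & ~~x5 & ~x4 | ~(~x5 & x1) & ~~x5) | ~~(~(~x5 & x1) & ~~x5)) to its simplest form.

~x5

~(~~(~(~x5 & x1) & ~~x5 & ~x4 | ~(~x5 & x1) & ~~x5) | ~~(~(~x5 & x1) & ~~x5))
= ~(~(~x5 & x1) & ~~x5 & ~x4 | ~(~x5 & x1) & ~~x5) & ~(~(~x5 & x1) & ~~x5)   [De Morgan]
= ~(~(~x5 & x1) & ~~x5) & ~(~(~x5 & x1) & ~~x5)   [absorption]
= ~(~(~x5 & x1) & ~~x5)   [idempotence]
= ~x5 & x1 | ~x5   [De Morgan]
= ~x5   [absorption]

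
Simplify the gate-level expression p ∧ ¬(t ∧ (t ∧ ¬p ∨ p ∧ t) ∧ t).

p ∧ ¬t

p ∧ ¬(t ∧ (t ∧ ¬p ∨ p ∧ t) ∧ t)
= p ∧ ¬(t ∧ t ∧ t)
= p ∧ ¬(t ∧ t)
= p ∧ ¬t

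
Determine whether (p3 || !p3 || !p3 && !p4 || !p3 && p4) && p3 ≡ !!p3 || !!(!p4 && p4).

E1: (p3 || !p3 || !p3 && !p4 || !p3 && p4) && p3
    = (p3 || !p3 || !p3) && p3   (distribution)
    = (p3 || !p3) && p3   (idempotence)
    = p3   (complement / identity)
E2: !!p3 || !!(!p4 && p4)
    = !!p3 || !p4 && p4   (double negation)
    = p3 || !p4 && p4   (double negation)
    = p3   (complement / identity)
Both reduce to p3, so they are equivalent.

Yes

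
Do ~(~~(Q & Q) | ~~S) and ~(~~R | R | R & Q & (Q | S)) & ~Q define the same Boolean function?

E1: ~(~~(Q & Q) | ~~S)
    = ~(~~Q | ~~S)   (idempotence)
    = ~Q & ~S   (De Morgan)
E2: ~(~~R | R | R & Q & (Q | S)) & ~Q
    = ~(~~R | R | R & Q) & ~Q   (absorption)
    = ~(R | R | R & Q) & ~Q   (double negation)
    = ~(R | R) & ~Q   (absorption)
    = ~R & ~Q   (idempotence)
These differ: at Q=0, R=0, S=1, E1 = 0 but E2 = 1.

No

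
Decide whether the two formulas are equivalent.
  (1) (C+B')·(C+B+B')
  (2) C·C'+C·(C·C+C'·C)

No

E1: (C+B')·(C+B+B')
    = B'·(B+B')+C   (distribution)
    = B'+C   (complement / identity)
E2: C·C'+C·(C·C+C'·C)
    = C·C'+C·C   (distribution)
    = C   (distribution)
These differ: at B=0, C=0, E1 = 1 but E2 = 0.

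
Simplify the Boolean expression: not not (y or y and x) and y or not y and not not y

y

not not (y or y and x) and y or not y and not not y
= not not y and y or not y and not not y   [absorption]
= not not y   [distribution]
= y   [double negation]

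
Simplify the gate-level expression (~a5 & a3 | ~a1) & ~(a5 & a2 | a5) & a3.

(~a5 & a3 | ~a1) & ~(a5 & a2 | a5) & a3
= (~a5 & a3 | ~a1) & ~a5 & a3
= ~a5 & a3

~a5 & a3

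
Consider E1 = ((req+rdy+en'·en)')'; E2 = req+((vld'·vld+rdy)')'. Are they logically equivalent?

E1: ((req+rdy+en'·en)')'
    = req+rdy+en'·en   (double negation)
    = req+rdy   (complement / identity)
E2: req+((vld'·vld+rdy)')'
    = req+(rdy')'   (complement / identity)
    = req+rdy   (double negation)
Both reduce to req+rdy, so they are equivalent.

Yes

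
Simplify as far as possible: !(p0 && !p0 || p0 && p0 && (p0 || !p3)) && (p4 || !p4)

!p0

!(p0 && !p0 || p0 && p0 && (p0 || !p3)) && (p4 || !p4)
= !(p0 && !p0 || p0 && p0) && (p4 || !p4)   — absorption
= !(p0 && !p0 || p0 && p0)   — complement / identity
= !p0   — distribution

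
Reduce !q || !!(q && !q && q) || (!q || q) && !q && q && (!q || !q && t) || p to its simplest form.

!q || p

!q || !!(q && !q && q) || (!q || q) && !q && q && (!q || !q && t) || p
= !q || q && !q && q || (!q || q) && !q && q && (!q || !q && t) || p
= !q || q && !q && q || (!q || q) && !q && q && !q || p
= !q || q && !q && q || !q && q && !q || p
= !q || q && !q || p
= !q || p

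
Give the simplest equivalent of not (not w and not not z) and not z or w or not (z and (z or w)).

w or not z

not (not w and not not z) and not z or w or not (z and (z or w))
= not (not w and not not z) and not z or w or not z   — absorption
= (w or not z) and not z or w or not z   — De Morgan
= w or not z   — absorption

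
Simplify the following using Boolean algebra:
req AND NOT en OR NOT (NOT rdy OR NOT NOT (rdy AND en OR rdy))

req AND NOT en

req AND NOT en OR NOT (NOT rdy OR NOT NOT (rdy AND en OR rdy))
= req AND NOT en OR NOT (NOT rdy OR NOT NOT rdy)   — absorption
= req AND NOT en OR rdy AND NOT rdy   — De Morgan
= req AND NOT en   — complement / identity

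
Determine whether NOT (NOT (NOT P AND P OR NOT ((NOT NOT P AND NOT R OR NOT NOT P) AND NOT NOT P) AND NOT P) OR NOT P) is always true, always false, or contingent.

always false

NOT (NOT (NOT P AND P OR NOT ((NOT NOT P AND NOT R OR NOT NOT P) AND NOT NOT P) AND NOT P) OR NOT P)
= NOT (NOT (NOT P AND P OR NOT (NOT NOT P AND NOT NOT P) AND NOT P) OR NOT P)   — absorption
= NOT (NOT (NOT P AND P OR NOT NOT NOT P AND NOT P) OR NOT P)   — idempotence
= NOT (NOT (NOT P AND P OR NOT P AND NOT P) OR NOT P)   — double negation
= (NOT P AND P OR NOT P AND NOT P) AND P   — De Morgan
= NOT P AND P   — distribution
= FALSE   — complement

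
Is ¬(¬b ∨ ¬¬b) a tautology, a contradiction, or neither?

¬(¬b ∨ ¬¬b)
= b ∧ ¬b
= False

contradiction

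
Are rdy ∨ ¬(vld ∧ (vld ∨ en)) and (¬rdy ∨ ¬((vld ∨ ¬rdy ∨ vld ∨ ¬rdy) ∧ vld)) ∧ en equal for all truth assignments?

E1: rdy ∨ ¬(vld ∧ (vld ∨ en))
    = rdy ∨ ¬vld   — absorption
E2: (¬rdy ∨ ¬((vld ∨ ¬rdy ∨ vld ∨ ¬rdy) ∧ vld)) ∧ en
    = (¬rdy ∨ ¬((vld ∨ ¬rdy) ∧ vld)) ∧ en   — idempotence
    = (¬rdy ∨ ¬vld) ∧ en   — absorption
These differ: at en=0, rdy=1, vld=1, E1 = 1 but E2 = 0.

No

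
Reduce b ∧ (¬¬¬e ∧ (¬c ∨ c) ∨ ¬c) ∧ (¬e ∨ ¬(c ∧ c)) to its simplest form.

b ∧ (¬¬¬e ∧ (¬c ∨ c) ∨ ¬c) ∧ (¬e ∨ ¬(c ∧ c))
= b ∧ (¬¬¬e ∨ ¬c) ∧ (¬e ∨ ¬(c ∧ c))   [complement / identity]
= b ∧ (¬e ∨ ¬c) ∧ (¬e ∨ ¬(c ∧ c))   [double negation]
= b ∧ (¬e ∨ ¬c) ∧ (¬e ∨ ¬c)   [idempotence]
= b ∧ (¬e ∧ ¬e ∨ ¬c)   [distribution]
= b ∧ (¬e ∨ ¬c)   [idempotence]

b ∧ (¬e ∨ ¬c)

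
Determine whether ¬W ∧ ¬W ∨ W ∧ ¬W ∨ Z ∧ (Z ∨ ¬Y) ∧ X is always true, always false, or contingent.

¬W ∧ ¬W ∨ W ∧ ¬W ∨ Z ∧ (Z ∨ ¬Y) ∧ X
= ¬W ∨ Z ∧ (Z ∨ ¬Y) ∧ X   — distribution
= ¬W ∨ Z ∧ X   — absorption
This depends on W, X, Z, so it is not a constant.

contingent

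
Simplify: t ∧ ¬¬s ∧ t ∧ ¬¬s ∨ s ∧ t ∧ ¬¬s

t ∧ ¬¬s ∧ t ∧ ¬¬s ∨ s ∧ t ∧ ¬¬s
= t ∧ ¬¬s ∧ (t ∧ ¬¬s ∨ s)
= t ∧ ¬¬s
= t ∧ s

t ∧ s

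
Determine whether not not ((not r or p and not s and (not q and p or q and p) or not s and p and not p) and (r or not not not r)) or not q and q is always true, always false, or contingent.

contingent

not not ((not r or p and not s and (not q and p or q and p) or not s and p and not p) and (r or not not not r)) or not q and q
= (not r or p and not s and (not q and p or q and p) or not s and p and not p) and (r or not not not r) or not q and q   (double negation)
= (not r or p and not s and p or not s and p and not p) and (r or not not not r) or not q and q   (distribution)
= (not r or p and not s and p or not s and p and not p) and (r or not not not r)   (complement / identity)
= (not r or not s and p) and (r or not not not r)   (distribution)
= (not r or not s and p) and (r or not r)   (double negation)
= not r or not s and p   (complement / identity)
This depends on p, r, s, so it is not a constant.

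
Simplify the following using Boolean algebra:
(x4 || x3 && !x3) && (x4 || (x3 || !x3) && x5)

x4

(x4 || x3 && !x3) && (x4 || (x3 || !x3) && x5)
= x4 && (x4 || (x3 || !x3) && x5)   [complement / identity]
= x4 && (x4 || x5)   [complement / identity]
= x4   [absorption]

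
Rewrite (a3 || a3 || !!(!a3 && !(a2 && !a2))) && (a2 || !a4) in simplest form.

(a3 || a3 || !!(!a3 && !(a2 && !a2))) && (a2 || !a4)
= (a3 || a3 || !(a3 || a2 && !a2)) && (a2 || !a4)   — De Morgan
= (a3 || !(a3 || a2 && !a2)) && (a2 || !a4)   — idempotence
= (a3 || !a3) && (a2 || !a4)   — complement / identity
= a2 || !a4   — complement / identity

a2 || !a4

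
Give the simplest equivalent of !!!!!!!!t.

!!!!!!!!t
= !!!!!!t   [double negation]
= !!!!t   [double negation]
= !!t   [double negation]
= t   [double negation]

t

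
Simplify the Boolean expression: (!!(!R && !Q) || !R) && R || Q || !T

(!!(!R && !Q) || !R) && R || Q || !T
= (!R && !Q || !R) && R || Q || !T
= !R && R || Q || !T
= Q || !T

Q || !T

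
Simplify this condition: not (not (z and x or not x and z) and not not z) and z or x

z or x

not (not (z and x or not x and z) and not not z) and z or x
= (z and x or not x and z or not z) and z or x   — De Morgan
= (z or not z) and z or x   — distribution
= z or x   — complement / identity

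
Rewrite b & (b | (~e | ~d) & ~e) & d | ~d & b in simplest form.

b

b & (b | (~e | ~d) & ~e) & d | ~d & b
= b & (b | ~e) & d | ~d & b   (absorption)
= b & d | ~d & b   (absorption)
= b   (distribution)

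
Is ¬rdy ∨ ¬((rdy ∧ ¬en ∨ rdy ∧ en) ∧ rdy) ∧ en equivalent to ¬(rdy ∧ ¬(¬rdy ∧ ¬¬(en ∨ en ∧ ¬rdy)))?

E1: ¬rdy ∨ ¬((rdy ∧ ¬en ∨ rdy ∧ en) ∧ rdy) ∧ en
    = ¬rdy ∨ ¬(rdy ∧ rdy) ∧ en   [distribution]
    = ¬rdy ∨ ¬rdy ∧ en   [idempotence]
    = ¬rdy   [absorption]
E2: ¬(rdy ∧ ¬(¬rdy ∧ ¬¬(en ∨ en ∧ ¬rdy)))
    = ¬(rdy ∧ (rdy ∨ ¬(en ∨ en ∧ ¬rdy)))   [De Morgan]
    = ¬(rdy ∧ (rdy ∨ ¬en))   [absorption]
    = ¬rdy   [absorption]
Both reduce to ¬rdy, so they are equivalent.

Yes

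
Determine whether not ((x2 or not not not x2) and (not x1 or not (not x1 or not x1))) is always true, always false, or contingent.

always false

not ((x2 or not not not x2) and (not x1 or not (not x1 or not x1)))
= not ((x2 or not x2) and (not x1 or not (not x1 or not x1)))   — double negation
= not (not x1 or not (not x1 or not x1))   — complement / identity
= not (not x1 or not not x1)   — idempotence
= x1 and not x1   — De Morgan
= False   — complement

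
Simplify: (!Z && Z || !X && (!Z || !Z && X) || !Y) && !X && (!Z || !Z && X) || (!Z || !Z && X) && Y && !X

!X && !Z

(!Z && Z || !X && (!Z || !Z && X) || !Y) && !X && (!Z || !Z && X) || (!Z || !Z && X) && Y && !X
= (!X && (!Z || !Z && X) || !Y) && !X && (!Z || !Z && X) || (!Z || !Z && X) && Y && !X
= !X && (!Z || !Z && X) || (!Z || !Z && X) && Y && !X
= !X && (!Z || !Z && X || (!Z || !Z && X) && Y)
= !X && (!Z || !Z && X)
= !X && !Z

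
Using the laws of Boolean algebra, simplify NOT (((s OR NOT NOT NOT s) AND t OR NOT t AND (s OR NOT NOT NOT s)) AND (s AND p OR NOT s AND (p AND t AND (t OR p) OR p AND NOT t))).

NOT p

NOT (((s OR NOT NOT NOT s) AND t OR NOT t AND (s OR NOT NOT NOT s)) AND (s AND p OR NOT s AND (p AND t AND (t OR p) OR p AND NOT t)))
= NOT ((s OR NOT NOT NOT s) AND (s AND p OR NOT s AND (p AND t AND (t OR p) OR p AND NOT t)))   [distribution]
= NOT ((s OR NOT s) AND (s AND p OR NOT s AND (p AND t AND (t OR p) OR p AND NOT t)))   [double negation]
= NOT (s AND p OR NOT s AND (p AND t AND (t OR p) OR p AND NOT t))   [complement / identity]
= NOT (s AND p OR NOT s AND (p AND t OR p AND NOT t))   [absorption]
= NOT (s AND p OR NOT s AND p)   [distribution]
= NOT p   [distribution]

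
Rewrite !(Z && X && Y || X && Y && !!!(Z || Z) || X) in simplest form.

!(Z && X && Y || X && Y && !!!(Z || Z) || X)
= !(Z && X && Y || X && Y && !(Z || Z) || X)
= !(Z && X && Y || X && Y && !Z || X)
= !(X && Y || X)
= !X

!X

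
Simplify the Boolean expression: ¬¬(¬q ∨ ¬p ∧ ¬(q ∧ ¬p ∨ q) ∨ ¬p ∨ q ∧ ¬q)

¬q ∨ ¬p

¬¬(¬q ∨ ¬p ∧ ¬(q ∧ ¬p ∨ q) ∨ ¬p ∨ q ∧ ¬q)
= ¬¬(¬q ∨ ¬p ∧ ¬q ∨ ¬p ∨ q ∧ ¬q)   (absorption)
= ¬q ∨ ¬p ∧ ¬q ∨ ¬p ∨ q ∧ ¬q   (double negation)
= ¬q ∨ ¬p ∨ q ∧ ¬q   (absorption)
= ¬q ∨ ¬p   (complement / identity)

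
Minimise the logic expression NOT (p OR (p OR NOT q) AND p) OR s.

NOT p OR s

NOT (p OR (p OR NOT q) AND p) OR s
= NOT (p OR p) OR s   (absorption)
= NOT p OR s   (idempotence)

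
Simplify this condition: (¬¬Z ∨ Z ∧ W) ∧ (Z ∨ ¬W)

(¬¬Z ∨ Z ∧ W) ∧ (Z ∨ ¬W)
= (Z ∨ Z ∧ W) ∧ (Z ∨ ¬W)
= Z ∧ (Z ∨ ¬W)
= Z

Z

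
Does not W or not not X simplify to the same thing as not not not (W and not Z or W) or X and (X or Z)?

E1: not W or not not X
    = not W or X   (double negation)
E2: not not not (W and not Z or W) or X and (X or Z)
    = not (W and not Z or W) or X and (X or Z)   (double negation)
    = not W or X and (X or Z)   (absorption)
    = not W or X   (absorption)
Both reduce to not W or X, so they are equivalent.

Yes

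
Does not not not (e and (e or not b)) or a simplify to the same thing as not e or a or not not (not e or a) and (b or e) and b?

E1: not not not (e and (e or not b)) or a
    = not not not e or a   (absorption)
    = not e or a   (double negation)
E2: not e or a or not not (not e or a) and (b or e) and b
    = not e or a or (not e or a) and (b or e) and b   (double negation)
    = not e or a or (not e or a) and b   (absorption)
    = not e or a   (absorption)
Both reduce to not e or a, so they are equivalent.

Yes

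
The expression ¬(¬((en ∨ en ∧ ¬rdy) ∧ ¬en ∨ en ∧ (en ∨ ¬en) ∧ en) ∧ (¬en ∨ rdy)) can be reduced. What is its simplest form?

¬(¬((en ∨ en ∧ ¬rdy) ∧ ¬en ∨ en ∧ (en ∨ ¬en) ∧ en) ∧ (¬en ∨ rdy))
= ¬(¬(en ∧ ¬en ∨ en ∧ (en ∨ ¬en) ∧ en) ∧ (¬en ∨ rdy))   [absorption]
= ¬(¬(en ∧ ¬en ∨ en ∧ en) ∧ (¬en ∨ rdy))   [complement / identity]
= ¬(¬en ∧ (¬en ∨ rdy))   [distribution]
= ¬¬en   [absorption]
= en   [double negation]

en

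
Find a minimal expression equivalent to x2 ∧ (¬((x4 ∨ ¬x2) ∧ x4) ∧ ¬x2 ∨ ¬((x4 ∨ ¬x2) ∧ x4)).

x2 ∧ ¬x4

x2 ∧ (¬((x4 ∨ ¬x2) ∧ x4) ∧ ¬x2 ∨ ¬((x4 ∨ ¬x2) ∧ x4))
= x2 ∧ ¬((x4 ∨ ¬x2) ∧ x4)   (absorption)
= x2 ∧ ¬x4   (absorption)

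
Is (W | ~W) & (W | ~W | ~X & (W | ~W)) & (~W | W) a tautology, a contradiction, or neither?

tautology

(W | ~W) & (W | ~W | ~X & (W | ~W)) & (~W | W)
= (W | ~W) & (W | ~W | ~X) & (~W | W)   (complement / identity)
= (W | ~W) & (~W | W)   (absorption)
= ~W | W   (complement / identity)
= 1   (complement)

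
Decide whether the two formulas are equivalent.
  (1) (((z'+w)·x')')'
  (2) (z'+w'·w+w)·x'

Yes

E1: (((z'+w)·x')')'
    = (z'+w)·x'
E2: (z'+w'·w+w)·x'
    = (z'+w)·x'
Both reduce to (z'+w)·x', so they are equivalent.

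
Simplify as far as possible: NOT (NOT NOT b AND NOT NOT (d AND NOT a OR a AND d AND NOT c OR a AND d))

NOT (NOT NOT b AND NOT NOT (d AND NOT a OR a AND d AND NOT c OR a AND d))
= NOT (NOT NOT b AND NOT NOT (d AND NOT a OR a AND d))   — absorption
= NOT (NOT NOT b AND NOT NOT d)   — distribution
= NOT b OR NOT d   — De Morgan

NOT b OR NOT d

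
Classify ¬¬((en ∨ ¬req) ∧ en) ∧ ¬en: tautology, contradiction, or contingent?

contradiction

¬¬((en ∨ ¬req) ∧ en) ∧ ¬en
= ¬¬en ∧ ¬en
= en ∧ ¬en
= False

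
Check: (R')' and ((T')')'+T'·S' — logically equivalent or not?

E1: (R')'
    = R   — double negation
E2: ((T')')'+T'·S'
    = T'+T'·S'   — double negation
    = T'   — absorption
These differ: at R=0, S=0, T=0, E1 = 0 but E2 = 1.

No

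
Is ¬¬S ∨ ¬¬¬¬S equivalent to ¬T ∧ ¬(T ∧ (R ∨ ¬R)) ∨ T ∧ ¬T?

E1: ¬¬S ∨ ¬¬¬¬S
    = ¬¬S ∨ ¬¬S   (double negation)
    = ¬¬S   (idempotence)
    = S   (double negation)
E2: ¬T ∧ ¬(T ∧ (R ∨ ¬R)) ∨ T ∧ ¬T
    = ¬T ∧ ¬T ∨ T ∧ ¬T   (complement / identity)
    = ¬T   (distribution)
These differ: at R=0, S=0, T=0, E1 = 0 but E2 = 1.

No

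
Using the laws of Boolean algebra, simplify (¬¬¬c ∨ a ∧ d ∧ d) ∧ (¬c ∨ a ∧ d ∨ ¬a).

(¬¬¬c ∨ a ∧ d ∧ d) ∧ (¬c ∨ a ∧ d ∨ ¬a)
= (¬¬¬c ∨ a ∧ d) ∧ (¬c ∨ a ∧ d ∨ ¬a)   [idempotence]
= (¬c ∨ a ∧ d) ∧ (¬c ∨ a ∧ d ∨ ¬a)   [double negation]
= ¬c ∨ a ∧ d   [absorption]

¬c ∨ a ∧ d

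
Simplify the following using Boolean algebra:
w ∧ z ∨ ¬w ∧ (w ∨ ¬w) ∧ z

z

w ∧ z ∨ ¬w ∧ (w ∨ ¬w) ∧ z
= w ∧ z ∨ ¬w ∧ z
= z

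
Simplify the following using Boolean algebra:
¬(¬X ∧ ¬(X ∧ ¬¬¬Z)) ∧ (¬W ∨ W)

¬(¬X ∧ ¬(X ∧ ¬¬¬Z)) ∧ (¬W ∨ W)
= ¬(¬X ∧ ¬(X ∧ ¬Z)) ∧ (¬W ∨ W)
= (X ∨ X ∧ ¬Z) ∧ (¬W ∨ W)
= X ∧ (¬W ∨ W)
= X

X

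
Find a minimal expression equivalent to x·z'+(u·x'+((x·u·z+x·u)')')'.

x·z'+u'

x·z'+(u·x'+((x·u·z+x·u)')')'
= x·z'+(u·x'+((x·u)')')'   (absorption)
= x·z'+(u·x'+x·u)'   (double negation)
= x·z'+u'   (distribution)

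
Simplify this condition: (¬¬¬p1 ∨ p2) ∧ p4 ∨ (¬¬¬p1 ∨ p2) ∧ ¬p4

¬p1 ∨ p2

(¬¬¬p1 ∨ p2) ∧ p4 ∨ (¬¬¬p1 ∨ p2) ∧ ¬p4
= ¬¬¬p1 ∨ p2   [distribution]
= ¬p1 ∨ p2   [double negation]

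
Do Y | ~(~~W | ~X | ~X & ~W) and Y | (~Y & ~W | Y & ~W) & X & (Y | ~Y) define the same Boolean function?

Yes

E1: Y | ~(~~W | ~X | ~X & ~W)
    = Y | ~(~~W | ~X)   [absorption]
    = Y | ~W & X   [De Morgan]
E2: Y | (~Y & ~W | Y & ~W) & X & (Y | ~Y)
    = Y | ~W & X & (Y | ~Y)   [distribution]
    = Y | ~W & X   [complement / identity]
Both reduce to Y | ~W & X, so they are equivalent.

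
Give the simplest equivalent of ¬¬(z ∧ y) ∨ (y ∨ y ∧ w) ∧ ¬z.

¬¬(z ∧ y) ∨ (y ∨ y ∧ w) ∧ ¬z
= ¬¬(z ∧ y) ∨ y ∧ ¬z   [absorption]
= z ∧ y ∨ y ∧ ¬z   [double negation]
= y   [distribution]

y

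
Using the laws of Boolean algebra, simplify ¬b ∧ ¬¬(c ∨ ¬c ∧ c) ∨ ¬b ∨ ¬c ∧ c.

¬b ∧ ¬¬(c ∨ ¬c ∧ c) ∨ ¬b ∨ ¬c ∧ c
= ¬b ∧ (c ∨ ¬c ∧ c) ∨ ¬b ∨ ¬c ∧ c   [double negation]
= ¬b ∧ c ∨ ¬b ∨ ¬c ∧ c   [complement / identity]
= ¬b ∧ c ∨ ¬b   [complement / identity]
= ¬b   [absorption]

¬b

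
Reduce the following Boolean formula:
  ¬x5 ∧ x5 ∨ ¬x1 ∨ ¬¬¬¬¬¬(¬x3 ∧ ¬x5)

¬x1 ∨ ¬x3 ∧ ¬x5

¬x5 ∧ x5 ∨ ¬x1 ∨ ¬¬¬¬¬¬(¬x3 ∧ ¬x5)
= ¬x5 ∧ x5 ∨ ¬x1 ∨ ¬¬¬¬(¬x3 ∧ ¬x5)
= ¬x5 ∧ x5 ∨ ¬x1 ∨ ¬¬(¬x3 ∧ ¬x5)
= ¬x1 ∨ ¬¬(¬x3 ∧ ¬x5)
= ¬x1 ∨ ¬x3 ∧ ¬x5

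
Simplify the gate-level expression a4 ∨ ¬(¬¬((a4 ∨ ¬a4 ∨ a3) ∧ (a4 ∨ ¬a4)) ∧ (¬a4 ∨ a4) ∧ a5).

a4 ∨ ¬(¬¬((a4 ∨ ¬a4 ∨ a3) ∧ (a4 ∨ ¬a4)) ∧ (¬a4 ∨ a4) ∧ a5)
= a4 ∨ ¬(¬¬((a4 ∨ ¬a4 ∨ a3) ∧ (a4 ∨ ¬a4)) ∧ a5)   (complement / identity)
= a4 ∨ ¬((a4 ∨ ¬a4 ∨ a3) ∧ (a4 ∨ ¬a4) ∧ a5)   (double negation)
= a4 ∨ ¬((a4 ∨ ¬a4) ∧ a5)   (absorption)
= a4 ∨ ¬a5   (complement / identity)

a4 ∨ ¬a5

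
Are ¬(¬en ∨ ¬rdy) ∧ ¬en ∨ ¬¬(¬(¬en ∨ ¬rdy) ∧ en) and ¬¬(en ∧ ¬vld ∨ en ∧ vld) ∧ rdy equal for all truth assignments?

E1: ¬(¬en ∨ ¬rdy) ∧ ¬en ∨ ¬¬(¬(¬en ∨ ¬rdy) ∧ en)
    = ¬(¬en ∨ ¬rdy) ∧ ¬en ∨ ¬(¬en ∨ ¬rdy) ∧ en   (double negation)
    = ¬(¬en ∨ ¬rdy)   (distribution)
    = en ∧ rdy   (De Morgan)
E2: ¬¬(en ∧ ¬vld ∨ en ∧ vld) ∧ rdy
    = (en ∧ ¬vld ∨ en ∧ vld) ∧ rdy   (double negation)
    = en ∧ rdy   (distribution)
Both reduce to en ∧ rdy, so they are equivalent.

Yes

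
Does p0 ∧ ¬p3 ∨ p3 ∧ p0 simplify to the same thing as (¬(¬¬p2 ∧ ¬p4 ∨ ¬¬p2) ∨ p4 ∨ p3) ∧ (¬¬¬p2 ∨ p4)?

No

E1: p0 ∧ ¬p3 ∨ p3 ∧ p0
    = p0   — distribution
E2: (¬(¬¬p2 ∧ ¬p4 ∨ ¬¬p2) ∨ p4 ∨ p3) ∧ (¬¬¬p2 ∨ p4)
    = (¬¬¬p2 ∨ p4 ∨ p3) ∧ (¬¬¬p2 ∨ p4)   — absorption
    = ¬¬¬p2 ∨ p4   — absorption
    = ¬p2 ∨ p4   — double negation
These differ: at p0=0, p2=0, p3=0, p4=0, E1 = 0 but E2 = 1.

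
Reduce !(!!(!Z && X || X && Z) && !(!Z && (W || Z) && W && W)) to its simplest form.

!X || !Z && W

!(!!(!Z && X || X && Z) && !(!Z && (W || Z) && W && W))
= !(!!X && !(!Z && (W || Z) && W && W))   [distribution]
= !(!!X && !(!Z && W && W))   [absorption]
= !(!!X && !(!Z && W))   [idempotence]
= !X || !Z && W   [De Morgan]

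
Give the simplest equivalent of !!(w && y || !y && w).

w

!!(w && y || !y && w)
= !!w   [distribution]
= w   [double negation]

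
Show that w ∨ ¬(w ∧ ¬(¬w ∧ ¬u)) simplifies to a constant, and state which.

True

w ∨ ¬(w ∧ ¬(¬w ∧ ¬u))
= w ∨ ¬(w ∧ (w ∨ u))   — De Morgan
= w ∨ ¬w   — absorption
= True   — complement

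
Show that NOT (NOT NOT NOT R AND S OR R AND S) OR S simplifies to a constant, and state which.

NOT (NOT NOT NOT R AND S OR R AND S) OR S
= NOT (NOT R AND S OR R AND S) OR S
= NOT S OR S
= TRUE

TRUE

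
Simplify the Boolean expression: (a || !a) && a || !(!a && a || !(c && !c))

(a || !a) && a || !(!a && a || !(c && !c))
= (a || !a) && a || !!(c && !c)
= a || !!(c && !c)
= a || c && !c
= a

a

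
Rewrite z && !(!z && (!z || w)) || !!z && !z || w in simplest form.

z && !(!z && (!z || w)) || !!z && !z || w
= z && !!z || !!z && !z || w   [absorption]
= !!z || w   [distribution]
= z || w   [double negation]

z || w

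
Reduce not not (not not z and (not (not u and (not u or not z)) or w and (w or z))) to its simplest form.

z and (u or w)

not not (not not z and (not (not u and (not u or not z)) or w and (w or z)))
= not not (not not z and (not not u or w and (w or z)))   (absorption)
= not not (not not z and (not not u or w))   (absorption)
= not not z and (not not u or w)   (double negation)
= not not z and (u or w)   (double negation)
= z and (u or w)   (double negation)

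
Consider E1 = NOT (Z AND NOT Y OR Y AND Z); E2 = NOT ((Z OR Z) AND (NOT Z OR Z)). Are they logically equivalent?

E1: NOT (Z AND NOT Y OR Y AND Z)
    = NOT Z
E2: NOT ((Z OR Z) AND (NOT Z OR Z))
    = NOT (Z OR Z)
    = NOT Z
Both reduce to NOT Z, so they are equivalent.

Yes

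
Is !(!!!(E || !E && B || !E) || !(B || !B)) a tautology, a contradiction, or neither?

!(!!!(E || !E && B || !E) || !(B || !B))
= !(!!!(E || !E) || !(B || !B))   [absorption]
= !(!(E || !E) || !(B || !B))   [double negation]
= (E || !E) && (B || !B)   [De Morgan]
= B || !B   [complement / identity]
= true   [complement]

tautology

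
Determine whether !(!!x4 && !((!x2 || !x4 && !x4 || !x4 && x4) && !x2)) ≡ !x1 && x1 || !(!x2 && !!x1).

E1: !(!!x4 && !((!x2 || !x4 && !x4 || !x4 && x4) && !x2))
    = !(!!x4 && !((!x2 || !x4) && !x2))   [distribution]
    = !(!!x4 && !!x2)   [absorption]
    = !x4 || !x2   [De Morgan]
E2: !x1 && x1 || !(!x2 && !!x1)
    = !(!x2 && !!x1)   [complement / identity]
    = x2 || !x1   [De Morgan]
These differ: at x1=1, x2=1, x4=1, E1 = 0 but E2 = 1.

No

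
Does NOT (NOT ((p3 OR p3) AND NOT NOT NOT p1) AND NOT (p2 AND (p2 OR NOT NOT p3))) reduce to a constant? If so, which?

NOT (NOT ((p3 OR p3) AND NOT NOT NOT p1) AND NOT (p2 AND (p2 OR NOT NOT p3)))
= NOT (NOT ((p3 OR p3) AND NOT p1) AND NOT (p2 AND (p2 OR NOT NOT p3)))   — double negation
= (p3 OR p3) AND NOT p1 OR p2 AND (p2 OR NOT NOT p3)   — De Morgan
= p3 AND NOT p1 OR p2 AND (p2 OR NOT NOT p3)   — idempotence
= p3 AND NOT p1 OR p2 AND (p2 OR p3)   — double negation
= p3 AND NOT p1 OR p2   — absorption
This depends on p1, p2, p3, so it is not a constant.

no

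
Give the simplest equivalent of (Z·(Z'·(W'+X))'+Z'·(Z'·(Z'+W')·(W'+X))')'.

Z'·(W'+X)

(Z·(Z'·(W'+X))'+Z'·(Z'·(Z'+W')·(W'+X))')'
= (Z·(Z'·(W'+X))'+Z'·(Z'·(W'+X))')'   [absorption]
= ((Z'·(W'+X))')'   [distribution]
= Z'·(W'+X)   [double negation]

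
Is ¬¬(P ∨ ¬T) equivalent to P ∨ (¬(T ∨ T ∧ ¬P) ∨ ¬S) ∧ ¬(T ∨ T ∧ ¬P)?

E1: ¬¬(P ∨ ¬T)
    = P ∨ ¬T   — double negation
E2: P ∨ (¬(T ∨ T ∧ ¬P) ∨ ¬S) ∧ ¬(T ∨ T ∧ ¬P)
    = P ∨ ¬(T ∨ T ∧ ¬P)   — absorption
    = P ∨ ¬T   — absorption
Both reduce to P ∨ ¬T, so they are equivalent.

Yes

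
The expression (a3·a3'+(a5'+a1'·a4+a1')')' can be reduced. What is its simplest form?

a5'+a1'

(a3·a3'+(a5'+a1'·a4+a1')')'
= ((a5'+a1'·a4+a1')')'
= a5'+a1'·a4+a1'
= a5'+a1'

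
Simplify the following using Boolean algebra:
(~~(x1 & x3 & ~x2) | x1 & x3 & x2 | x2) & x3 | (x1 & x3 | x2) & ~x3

x1 & x3 | x2

(~~(x1 & x3 & ~x2) | x1 & x3 & x2 | x2) & x3 | (x1 & x3 | x2) & ~x3
= (x1 & x3 & ~x2 | x1 & x3 & x2 | x2) & x3 | (x1 & x3 | x2) & ~x3   [double negation]
= (x1 & x3 | x2) & x3 | (x1 & x3 | x2) & ~x3   [distribution]
= x1 & x3 | x2   [distribution]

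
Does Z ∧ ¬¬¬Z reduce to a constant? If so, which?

Z ∧ ¬¬¬Z
= Z ∧ ¬Z   (double negation)
= False   (complement)

yes, False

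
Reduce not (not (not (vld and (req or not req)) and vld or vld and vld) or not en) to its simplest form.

vld and en

not (not (not (vld and (req or not req)) and vld or vld and vld) or not en)
= not (not (not vld and vld or vld and vld) or not en)
= (not vld and vld or vld and vld) and en
= vld and en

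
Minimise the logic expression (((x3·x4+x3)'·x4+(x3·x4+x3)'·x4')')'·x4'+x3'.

x3'

(((x3·x4+x3)'·x4+(x3·x4+x3)'·x4')')'·x4'+x3'
= (((x3·x4+x3)')')'·x4'+x3'   (distribution)
= ((x3')')'·x4'+x3'   (absorption)
= x3'·x4'+x3'   (double negation)
= x3'   (absorption)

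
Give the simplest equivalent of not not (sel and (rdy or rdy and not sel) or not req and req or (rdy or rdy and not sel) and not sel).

not not (sel and (rdy or rdy and not sel) or not req and req or (rdy or rdy and not sel) and not sel)
= not not (sel and (rdy or rdy and not sel) or (rdy or rdy and not sel) and not sel)
= not not (rdy or rdy and not sel)
= not not rdy
= rdy

rdy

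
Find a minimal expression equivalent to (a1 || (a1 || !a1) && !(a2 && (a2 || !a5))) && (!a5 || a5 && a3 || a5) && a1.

(a1 || (a1 || !a1) && !(a2 && (a2 || !a5))) && (!a5 || a5 && a3 || a5) && a1
= (a1 || (a1 || !a1) && !(a2 && (a2 || !a5))) && (!a5 || a5) && a1   [absorption]
= (a1 || (a1 || !a1) && !(a2 && (a2 || !a5))) && a1   [complement / identity]
= (a1 || !(a2 && (a2 || !a5))) && a1   [complement / identity]
= (a1 || !a2) && a1   [absorption]
= a1   [absorption]

a1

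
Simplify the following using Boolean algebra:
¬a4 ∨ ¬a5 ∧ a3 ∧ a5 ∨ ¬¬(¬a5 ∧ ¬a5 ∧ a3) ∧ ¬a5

¬a4 ∨ ¬a5 ∧ a3 ∧ a5 ∨ ¬¬(¬a5 ∧ ¬a5 ∧ a3) ∧ ¬a5
= ¬a4 ∨ ¬a5 ∧ a3 ∧ a5 ∨ ¬a5 ∧ ¬a5 ∧ a3 ∧ ¬a5   — double negation
= ¬a4 ∨ ¬a5 ∧ a3 ∧ a5 ∨ ¬a5 ∧ a3 ∧ ¬a5   — idempotence
= ¬a4 ∨ ¬a5 ∧ a3   — distribution

¬a4 ∨ ¬a5 ∧ a3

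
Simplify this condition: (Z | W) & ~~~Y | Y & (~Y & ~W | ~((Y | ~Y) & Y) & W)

(Z | W) & ~~~Y | Y & (~Y & ~W | ~((Y | ~Y) & Y) & W)
= (Z | W) & ~~~Y | Y & (~Y & ~W | ~Y & W)
= (Z | W) & ~~~Y | Y & ~Y
= (Z | W) & ~Y | Y & ~Y
= (Z | W) & ~Y

(Z | W) & ~Y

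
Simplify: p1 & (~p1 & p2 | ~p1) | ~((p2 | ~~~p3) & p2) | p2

1

p1 & (~p1 & p2 | ~p1) | ~((p2 | ~~~p3) & p2) | p2
= p1 & (~p1 & p2 | ~p1) | ~((p2 | ~p3) & p2) | p2   [double negation]
= p1 & (~p1 & p2 | ~p1) | ~p2 | p2   [absorption]
= p1 & ~p1 | ~p2 | p2   [absorption]
= ~p2 | p2   [complement / identity]
= 1   [complement]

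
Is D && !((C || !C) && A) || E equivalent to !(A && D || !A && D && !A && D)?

No

E1: D && !((C || !C) && A) || E
    = D && !A || E   [complement / identity]
E2: !(A && D || !A && D && !A && D)
    = !(A && D || !A && D)   [idempotence]
    = !D   [distribution]
These differ: at A=0, C=0, D=0, E=0, E1 = 0 but E2 = 1.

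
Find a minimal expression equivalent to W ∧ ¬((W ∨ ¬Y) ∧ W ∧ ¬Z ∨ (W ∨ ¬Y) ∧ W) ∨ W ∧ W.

W ∧ ¬((W ∨ ¬Y) ∧ W ∧ ¬Z ∨ (W ∨ ¬Y) ∧ W) ∨ W ∧ W
= W ∧ ¬((W ∨ ¬Y) ∧ W) ∨ W ∧ W
= W ∧ ¬W ∨ W ∧ W
= W

W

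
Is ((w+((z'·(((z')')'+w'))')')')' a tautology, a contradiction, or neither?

neither

((w+((z'·(((z')')'+w'))')')')'
= ((w+((z'·(z'+w'))')')')'   — double negation
= w+((z'·(z'+w'))')'   — double negation
= w+((z')')'   — absorption
= w+z'   — double negation
This depends on w, z, so it is not a constant.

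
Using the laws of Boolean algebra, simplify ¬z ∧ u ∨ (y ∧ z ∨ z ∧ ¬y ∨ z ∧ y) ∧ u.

u

¬z ∧ u ∨ (y ∧ z ∨ z ∧ ¬y ∨ z ∧ y) ∧ u
= ¬z ∧ u ∨ (z ∨ z ∧ y) ∧ u
= ¬z ∧ u ∨ z ∧ u
= u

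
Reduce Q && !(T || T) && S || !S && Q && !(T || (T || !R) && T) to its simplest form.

Q && !T

Q && !(T || T) && S || !S && Q && !(T || (T || !R) && T)
= Q && !(T || T) && S || !S && Q && !(T || T)   (absorption)
= Q && !(T || T)   (distribution)
= Q && !T   (idempotence)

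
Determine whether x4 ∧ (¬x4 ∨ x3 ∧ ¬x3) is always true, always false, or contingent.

always false

x4 ∧ (¬x4 ∨ x3 ∧ ¬x3)
= x4 ∧ ¬x4   — complement / identity
= False   — complement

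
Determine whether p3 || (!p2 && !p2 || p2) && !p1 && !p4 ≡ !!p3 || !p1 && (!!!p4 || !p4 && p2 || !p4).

E1: p3 || (!p2 && !p2 || p2) && !p1 && !p4
    = p3 || (!p2 || p2) && !p1 && !p4   — idempotence
    = p3 || !p1 && !p4   — complement / identity
E2: !!p3 || !p1 && (!!!p4 || !p4 && p2 || !p4)
    = !!p3 || !p1 && (!p4 || !p4 && p2 || !p4)   — double negation
    = !!p3 || !p1 && (!p4 || !p4)   — absorption
    = p3 || !p1 && (!p4 || !p4)   — double negation
    = p3 || !p1 && !p4   — idempotence
Both reduce to p3 || !p1 && !p4, so they are equivalent.

Yes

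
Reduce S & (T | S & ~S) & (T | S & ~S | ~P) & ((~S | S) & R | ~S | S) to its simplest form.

S & (T | S & ~S) & (T | S & ~S | ~P) & ((~S | S) & R | ~S | S)
= S & (T | S & ~S) & ((~S | S) & R | ~S | S)   (absorption)
= S & (T | S & ~S) & (~S | S)   (absorption)
= S & (T | S & ~S)   (complement / identity)
= S & T   (complement / identity)

S & T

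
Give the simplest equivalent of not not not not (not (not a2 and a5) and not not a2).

a2

not not not not (not (not a2 and a5) and not not a2)
= not not not (not a2 and a5 or not a2)   [De Morgan]
= not not not not a2   [absorption]
= not not a2   [double negation]
= a2   [double negation]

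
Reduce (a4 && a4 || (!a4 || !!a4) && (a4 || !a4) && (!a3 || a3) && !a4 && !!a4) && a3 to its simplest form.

(a4 && a4 || (!a4 || !!a4) && (a4 || !a4) && (!a3 || a3) && !a4 && !!a4) && a3
= (a4 && a4 || (!a4 || !!a4) && (!a3 || a3) && !a4 && !!a4) && a3
= (a4 && a4 || (!a4 || a4) && (!a3 || a3) && !a4 && !!a4) && a3
= (a4 && a4 || (!a4 || a4) && !a4 && !!a4) && a3
= (a4 && a4 || !a4 && !!a4) && a3
= (a4 && a4 || !a4 && a4) && a3
= a4 && a3

a4 && a3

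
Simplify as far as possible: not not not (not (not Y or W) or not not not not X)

(not Y or W) and not X

not not not (not (not Y or W) or not not not not X)
= not (not (not Y or W) or not not not not X)   — double negation
= not (not (not Y or W) or not not X)   — double negation
= (not Y or W) and not X   — De Morgan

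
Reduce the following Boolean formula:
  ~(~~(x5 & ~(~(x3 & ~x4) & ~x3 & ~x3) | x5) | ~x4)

~x5 & x4

~(~~(x5 & ~(~(x3 & ~x4) & ~x3 & ~x3) | x5) | ~x4)
= ~(~~(x5 & ~(~(x3 & ~x4) & ~x3) | x5) | ~x4)   — idempotence
= ~(~~(x5 & (x3 & ~x4 | x3) | x5) | ~x4)   — De Morgan
= ~(x5 & (x3 & ~x4 | x3) | x5) & x4   — De Morgan
= ~(x5 & x3 | x5) & x4   — absorption
= ~x5 & x4   — absorption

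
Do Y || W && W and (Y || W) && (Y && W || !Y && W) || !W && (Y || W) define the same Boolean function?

E1: Y || W && W
    = Y || W   [idempotence]
E2: (Y || W) && (Y && W || !Y && W) || !W && (Y || W)
    = (Y || W) && W || !W && (Y || W)   [distribution]
    = Y || W   [distribution]
Both reduce to Y || W, so they are equivalent.

Yes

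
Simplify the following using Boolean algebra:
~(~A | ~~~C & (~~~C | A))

A & C

~(~A | ~~~C & (~~~C | A))
= ~(~A | ~~~C)
= ~(~A | ~C)
= A & C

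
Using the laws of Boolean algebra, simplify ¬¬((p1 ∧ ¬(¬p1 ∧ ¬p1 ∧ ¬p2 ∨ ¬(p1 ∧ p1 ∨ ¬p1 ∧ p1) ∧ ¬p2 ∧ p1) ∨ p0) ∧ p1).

¬¬((p1 ∧ ¬(¬p1 ∧ ¬p1 ∧ ¬p2 ∨ ¬(p1 ∧ p1 ∨ ¬p1 ∧ p1) ∧ ¬p2 ∧ p1) ∨ p0) ∧ p1)
= ¬¬((p1 ∧ ¬(¬p1 ∧ ¬p1 ∧ ¬p2 ∨ ¬p1 ∧ ¬p2 ∧ p1) ∨ p0) ∧ p1)   [distribution]
= ¬¬((p1 ∧ ¬(¬p1 ∧ ¬p2) ∨ p0) ∧ p1)   [distribution]
= ¬¬((p1 ∧ (p1 ∨ p2) ∨ p0) ∧ p1)   [De Morgan]
= ¬¬((p1 ∨ p0) ∧ p1)   [absorption]
= (p1 ∨ p0) ∧ p1   [double negation]
= p1   [absorption]

p1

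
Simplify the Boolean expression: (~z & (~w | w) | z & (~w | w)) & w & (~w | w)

w

(~z & (~w | w) | z & (~w | w)) & w & (~w | w)
= (~w | w) & w & (~w | w)   (distribution)
= w & (~w | w)   (complement / identity)
= w   (complement / identity)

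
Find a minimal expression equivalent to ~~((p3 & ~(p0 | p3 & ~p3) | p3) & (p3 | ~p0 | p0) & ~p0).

p3 & ~p0

~~((p3 & ~(p0 | p3 & ~p3) | p3) & (p3 | ~p0 | p0) & ~p0)
= (p3 & ~(p0 | p3 & ~p3) | p3) & (p3 | ~p0 | p0) & ~p0
= (p3 & ~(p0 | p3 & ~p3) & (~p0 | p0) | p3) & ~p0
= (p3 & ~(p0 | p3 & ~p3) | p3) & ~p0
= (p3 & ~p0 | p3) & ~p0
= p3 & ~p0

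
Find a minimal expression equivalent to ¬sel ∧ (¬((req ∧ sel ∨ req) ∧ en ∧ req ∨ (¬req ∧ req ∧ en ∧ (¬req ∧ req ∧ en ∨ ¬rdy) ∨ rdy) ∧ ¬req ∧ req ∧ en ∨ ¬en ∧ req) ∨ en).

¬sel ∧ (¬req ∨ en)

¬sel ∧ (¬((req ∧ sel ∨ req) ∧ en ∧ req ∨ (¬req ∧ req ∧ en ∧ (¬req ∧ req ∧ en ∨ ¬rdy) ∨ rdy) ∧ ¬req ∧ req ∧ en ∨ ¬en ∧ req) ∨ en)
= ¬sel ∧ (¬((req ∧ sel ∨ req) ∧ en ∧ req ∨ (¬req ∧ req ∧ en ∨ rdy) ∧ ¬req ∧ req ∧ en ∨ ¬en ∧ req) ∨ en)   [absorption]
= ¬sel ∧ (¬((req ∧ sel ∨ req) ∧ en ∧ req ∨ ¬req ∧ req ∧ en ∨ ¬en ∧ req) ∨ en)   [absorption]
= ¬sel ∧ (¬(req ∧ en ∧ req ∨ ¬req ∧ req ∧ en ∨ ¬en ∧ req) ∨ en)   [absorption]
= ¬sel ∧ (¬(req ∧ en ∨ ¬en ∧ req) ∨ en)   [distribution]
= ¬sel ∧ (¬req ∨ en)   [distribution]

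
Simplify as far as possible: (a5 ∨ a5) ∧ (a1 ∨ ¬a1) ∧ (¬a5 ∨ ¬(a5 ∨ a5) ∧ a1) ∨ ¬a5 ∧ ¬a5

¬a5

(a5 ∨ a5) ∧ (a1 ∨ ¬a1) ∧ (¬a5 ∨ ¬(a5 ∨ a5) ∧ a1) ∨ ¬a5 ∧ ¬a5
= a5 ∧ (a1 ∨ ¬a1) ∧ (¬a5 ∨ ¬(a5 ∨ a5) ∧ a1) ∨ ¬a5 ∧ ¬a5   (idempotence)
= a5 ∧ (a1 ∨ ¬a1) ∧ (¬a5 ∨ ¬a5 ∧ a1) ∨ ¬a5 ∧ ¬a5   (idempotence)
= a5 ∧ (a1 ∨ ¬a1) ∧ ¬a5 ∨ ¬a5 ∧ ¬a5   (absorption)
= a5 ∧ ¬a5 ∨ ¬a5 ∧ ¬a5   (complement / identity)
= ¬a5   (distribution)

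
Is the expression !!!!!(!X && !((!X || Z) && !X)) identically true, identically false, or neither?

identically true

!!!!!(!X && !((!X || Z) && !X))
= !!!!!(!X && !!X)   [absorption]
= !!!(!X && !!X)   [double negation]
= !(!X && !!X)   [double negation]
= X || !X   [De Morgan]
= true   [complement]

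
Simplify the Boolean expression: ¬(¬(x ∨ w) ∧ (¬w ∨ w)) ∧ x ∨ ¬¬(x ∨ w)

¬(¬(x ∨ w) ∧ (¬w ∨ w)) ∧ x ∨ ¬¬(x ∨ w)
= ¬¬(x ∨ w) ∧ x ∨ ¬¬(x ∨ w)   — complement / identity
= ¬¬(x ∨ w)   — absorption
= x ∨ w   — double negation

x ∨ w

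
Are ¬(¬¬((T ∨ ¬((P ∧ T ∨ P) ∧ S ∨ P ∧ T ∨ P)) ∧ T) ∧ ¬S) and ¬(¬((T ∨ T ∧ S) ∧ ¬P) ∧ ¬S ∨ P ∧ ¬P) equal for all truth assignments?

No

E1: ¬(¬¬((T ∨ ¬((P ∧ T ∨ P) ∧ S ∨ P ∧ T ∨ P)) ∧ T) ∧ ¬S)
    = ¬(¬¬((T ∨ ¬(P ∧ T ∨ P)) ∧ T) ∧ ¬S)   (absorption)
    = ¬(¬¬((T ∨ ¬P) ∧ T) ∧ ¬S)   (absorption)
    = ¬((T ∨ ¬P) ∧ T) ∨ S   (De Morgan)
    = ¬T ∨ S   (absorption)
E2: ¬(¬((T ∨ T ∧ S) ∧ ¬P) ∧ ¬S ∨ P ∧ ¬P)
    = ¬(¬(T ∧ ¬P) ∧ ¬S ∨ P ∧ ¬P)   (absorption)
    = ¬(¬(T ∧ ¬P) ∧ ¬S)   (complement / identity)
    = T ∧ ¬P ∨ S   (De Morgan)
These differ: at P=1, S=0, T=0, E1 = 1 but E2 = 0.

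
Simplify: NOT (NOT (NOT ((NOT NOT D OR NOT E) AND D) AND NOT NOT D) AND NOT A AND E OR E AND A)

NOT (NOT (NOT ((NOT NOT D OR NOT E) AND D) AND NOT NOT D) AND NOT A AND E OR E AND A)
= NOT (((NOT NOT D OR NOT E) AND D OR NOT D) AND NOT A AND E OR E AND A)   [De Morgan]
= NOT (((D OR NOT E) AND D OR NOT D) AND NOT A AND E OR E AND A)   [double negation]
= NOT ((D OR NOT D) AND NOT A AND E OR E AND A)   [absorption]
= NOT (NOT A AND E OR E AND A)   [complement / identity]
= NOT E   [distribution]

NOT E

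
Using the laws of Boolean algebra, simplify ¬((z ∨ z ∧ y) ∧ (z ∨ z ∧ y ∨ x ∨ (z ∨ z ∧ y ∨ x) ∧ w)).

¬((z ∨ z ∧ y) ∧ (z ∨ z ∧ y ∨ x ∨ (z ∨ z ∧ y ∨ x) ∧ w))
= ¬((z ∨ z ∧ y) ∧ (z ∨ z ∧ y ∨ x))   (absorption)
= ¬(z ∨ z ∧ y)   (absorption)
= ¬z   (absorption)

¬z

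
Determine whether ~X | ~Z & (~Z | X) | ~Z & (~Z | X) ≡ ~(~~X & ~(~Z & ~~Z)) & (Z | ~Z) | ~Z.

Yes

E1: ~X | ~Z & (~Z | X) | ~Z & (~Z | X)
    = ~X | ~Z & (~Z | X)   [idempotence]
    = ~X | ~Z   [absorption]
E2: ~(~~X & ~(~Z & ~~Z)) & (Z | ~Z) | ~Z
    = ~(~~X & ~(~Z & ~~Z)) | ~Z   [complement / identity]
    = ~(X & ~(~Z & ~~Z)) | ~Z   [double negation]
    = ~(X & (Z | ~Z)) | ~Z   [De Morgan]
    = ~X | ~Z   [complement / identity]
Both reduce to ~X | ~Z, so they are equivalent.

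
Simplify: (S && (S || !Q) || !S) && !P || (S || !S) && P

(S && (S || !Q) || !S) && !P || (S || !S) && P
= (S || !S) && !P || (S || !S) && P   [absorption]
= S || !S   [distribution]
= true   [complement]

true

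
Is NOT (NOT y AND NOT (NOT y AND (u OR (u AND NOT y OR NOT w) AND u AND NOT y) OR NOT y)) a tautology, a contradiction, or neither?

NOT (NOT y AND NOT (NOT y AND (u OR (u AND NOT y OR NOT w) AND u AND NOT y) OR NOT y))
= NOT (NOT y AND NOT (NOT y AND (u OR u AND NOT y) OR NOT y))   — absorption
= NOT (NOT y AND NOT (NOT y AND u OR NOT y))   — absorption
= NOT (NOT y AND NOT NOT y)   — absorption
= y OR NOT y   — De Morgan
= TRUE   — complement

tautology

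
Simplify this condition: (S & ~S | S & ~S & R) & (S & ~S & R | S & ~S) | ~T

(S & ~S | S & ~S & R) & (S & ~S & R | S & ~S) | ~T
= S & ~S & R & S & ~S & R | S & ~S | ~T
= S & ~S & R | S & ~S | ~T
= S & ~S | ~T
= ~T

~T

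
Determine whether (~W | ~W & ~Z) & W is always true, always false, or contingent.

always false

(~W | ~W & ~Z) & W
= ~W & W   [absorption]
= 0   [complement]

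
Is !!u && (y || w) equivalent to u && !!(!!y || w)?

Yes

E1: !!u && (y || w)
    = u && (y || w)   (double negation)
E2: u && !!(!!y || w)
    = u && !!(y || w)   (double negation)
    = u && (y || w)   (double negation)
Both reduce to u && (y || w), so they are equivalent.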